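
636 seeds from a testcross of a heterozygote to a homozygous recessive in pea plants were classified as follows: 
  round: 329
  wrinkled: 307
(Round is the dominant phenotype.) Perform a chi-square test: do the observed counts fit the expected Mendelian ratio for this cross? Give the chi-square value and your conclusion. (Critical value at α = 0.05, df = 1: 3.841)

A testcross of a heterozygote (Aa × aa) gives a 1:1 phenotypic ratio.
The 1:1 ratio has 2 parts, so with N = 636 the expected counts are:
  round: 636 × 1/2 = 318
  wrinkled: 636 × 1/2 = 318
χ² = Σ (O − E)² / E
  round: (329 − 318)² / 318 = 0.3805
  wrinkled: (307 − 318)² / 318 = 0.3805
χ² = 0.3805 + 0.3805 = 0.761
Degrees of freedom = 2 − 1 = 1; critical value at α = 0.05 is 3.841.
Since 0.761 < 3.841, we fail to reject the null hypothesis — the data are consistent with the 1:1 ratio.

0.761; consistent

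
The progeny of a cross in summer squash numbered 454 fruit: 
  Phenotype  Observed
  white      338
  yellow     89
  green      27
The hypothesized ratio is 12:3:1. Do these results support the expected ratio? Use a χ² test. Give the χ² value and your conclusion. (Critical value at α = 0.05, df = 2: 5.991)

Expected counts for N = 454 under a 12:3:1 ratio (total parts = 16):
  white: 454 × 12/16 = 340.5
  yellow: 454 × 3/16 = 85.125
  green: 454 × 1/16 = 28.375
χ² = Σ (O − E)² / E
  white: (338 − 340.5)² / 340.5 = 0.0184
  yellow: (89 − 85.125)² / 85.125 = 0.1764
  green: (27 − 28.375)² / 28.375 = 0.0666
χ² = 0.0184 + 0.1764 + 0.0666 = 0.2614 ≈ 0.261
Degrees of freedom = 3 − 1 = 2; critical value at α = 0.05 is 5.991.
Since 0.261 < 5.991, we fail to reject the null hypothesis — the data are consistent with the 12:3:1 ratio.

0.261; consistent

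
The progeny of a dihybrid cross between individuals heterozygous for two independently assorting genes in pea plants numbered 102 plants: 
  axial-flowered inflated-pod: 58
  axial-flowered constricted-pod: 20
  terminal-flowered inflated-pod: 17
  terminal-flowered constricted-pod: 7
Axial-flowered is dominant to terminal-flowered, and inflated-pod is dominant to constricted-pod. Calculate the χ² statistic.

0.344

A dihybrid F₂ with independent assortment and complete dominance at both loci gives a 9:3:3:1 phenotypic ratio.
Total ratio parts = 16. Expected numbers out of 102:
  axial-flowered inflated-pod: 102 × 9/16 = 57.375
  axial-flowered constricted-pod: 102 × 3/16 = 19.125
  terminal-flowered inflated-pod: 102 × 3/16 = 19.125
  terminal-flowered constricted-pod: 102 × 1/16 = 6.375
χ² = Σ (O − E)² / E
  axial-flowered inflated-pod: (58 − 57.375)² / 57.375 = 0.0068
  axial-flowered constricted-pod: (20 − 19.125)² / 19.125 = 0.0400
  terminal-flowered inflated-pod: (17 − 19.125)² / 19.125 = 0.2361
  terminal-flowered constricted-pod: (7 − 6.375)² / 6.375 = 0.0613
χ² = 0.0068 + 0.0400 + 0.2361 + 0.0613 = 0.3442 ≈ 0.344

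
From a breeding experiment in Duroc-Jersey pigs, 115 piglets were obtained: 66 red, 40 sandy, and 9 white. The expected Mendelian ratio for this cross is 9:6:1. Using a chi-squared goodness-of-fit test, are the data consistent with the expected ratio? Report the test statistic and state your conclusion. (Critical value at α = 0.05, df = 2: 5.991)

Total ratio parts = 16. Expected numbers out of 115:
  red: 115 × 9/16 = 64.6875
  sandy: 115 × 6/16 = 43.125
  white: 115 × 1/16 = 7.1875
χ² = Σ (O − E)² / E
  red: (66 − 64.6875)² / 64.6875 = 0.0266
  sandy: (40 − 43.125)² / 43.125 = 0.2264
  white: (9 − 7.1875)² / 7.1875 = 0.4571
χ² = 0.0266 + 0.2264 + 0.4571 = 0.7101 ≈ 0.710
Degrees of freedom = 3 − 1 = 2; critical value at α = 0.05 is 5.991.
Since 0.710 < 5.991, we fail to reject the null hypothesis — the data are consistent with the 9:6:1 ratio.

0.710; consistent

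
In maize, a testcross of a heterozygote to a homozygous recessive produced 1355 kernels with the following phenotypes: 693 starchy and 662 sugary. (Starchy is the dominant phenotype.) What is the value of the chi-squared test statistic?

A testcross of a heterozygote (Aa × aa) gives a 1:1 phenotypic ratio.
Under the 1:1 hypothesis (Σ ratio = 2, N = 1355):
  starchy: 1355 × 1/2 = 677.5
  sugary: 1355 × 1/2 = 677.5
χ² = Σ (O − E)² / E
  starchy: (693 − 677.5)² / 677.5 = 0.3546
  sugary: (662 − 677.5)² / 677.5 = 0.3546
χ² = 0.3546 + 0.3546 = 0.7092 ≈ 0.709

0.709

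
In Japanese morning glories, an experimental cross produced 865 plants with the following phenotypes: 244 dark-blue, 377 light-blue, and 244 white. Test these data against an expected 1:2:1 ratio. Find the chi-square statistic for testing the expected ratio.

14.244

Expected counts for N = 865 under a 1:2:1 ratio (total parts = 4):
  dark-blue: 865 × 1/4 = 216.25
  light-blue: 865 × 2/4 = 432.5
  white: 865 × 1/4 = 216.25
χ² = Σ (O − E)² / E
  dark-blue: (244 − 216.25)² / 216.25 = 3.5610
  light-blue: (377 − 432.5)² / 432.5 = 7.1220
  white: (244 − 216.25)² / 216.25 = 3.5610
χ² = 3.5610 + 7.1220 + 3.5610 = 14.244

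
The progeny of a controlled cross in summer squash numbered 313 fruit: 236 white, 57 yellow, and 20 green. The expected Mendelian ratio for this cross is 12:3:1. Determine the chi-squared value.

Expected counts for N = 313 under a 12:3:1 ratio (total parts = 16):
  white: 313 × 12/16 = 234.75
  yellow: 313 × 3/16 = 58.6875
  green: 313 × 1/16 = 19.5625
χ² = Σ (O − E)² / E
  white: (236 − 234.75)² / 234.75 = 0.0067
  yellow: (57 − 58.6875)² / 58.6875 = 0.0485
  green: (20 − 19.5625)² / 19.5625 = 0.0098
χ² = 0.0067 + 0.0485 + 0.0098 = 0.065

0.065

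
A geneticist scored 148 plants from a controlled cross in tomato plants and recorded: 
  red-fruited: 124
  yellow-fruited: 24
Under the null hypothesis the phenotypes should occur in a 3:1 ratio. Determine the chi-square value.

The 3:1 ratio has 4 parts, so with N = 148 the expected counts are:
  red-fruited: 148 × 3/4 = 111
  yellow-fruited: 148 × 1/4 = 37
χ² = Σ (O − E)² / E
  red-fruited: (124 − 111)² / 111 = 1.5225
  yellow-fruited: (24 − 37)² / 37 = 4.5676
χ² = 1.5225 + 4.5676 = 6.0901 ≈ 6.090

6.090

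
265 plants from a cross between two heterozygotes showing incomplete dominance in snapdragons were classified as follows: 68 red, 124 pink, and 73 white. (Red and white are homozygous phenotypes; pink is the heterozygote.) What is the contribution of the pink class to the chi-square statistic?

0.545

With incomplete dominance, a heterozygote × heterozygote cross gives a 1:2:1 phenotypic ratio.
Total ratio parts = 4. Expected numbers out of 265:
  red: 265 × 1/4 = 66.25
  pink: 265 × 2/4 = 132.5
  white: 265 × 1/4 = 66.25
Contribution of pink: (124 − 132.5)² / 132.5 = 0.5453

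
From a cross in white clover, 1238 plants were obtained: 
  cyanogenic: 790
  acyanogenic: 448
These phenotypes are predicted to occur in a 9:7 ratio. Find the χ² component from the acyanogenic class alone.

16.184

The 9:7 ratio has 16 parts, so with N = 1238 the expected counts are:
  cyanogenic: 1238 × 9/16 = 696.375
  acyanogenic: 1238 × 7/16 = 541.625
Contribution of acyanogenic: (448 − 541.625)² / 541.625 = 16.1840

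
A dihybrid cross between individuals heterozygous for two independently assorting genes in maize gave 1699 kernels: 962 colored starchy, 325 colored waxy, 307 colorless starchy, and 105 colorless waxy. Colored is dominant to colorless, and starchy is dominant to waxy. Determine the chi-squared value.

A dihybrid F₂ with independent assortment and complete dominance at both loci gives a 9:3:3:1 phenotypic ratio.
The 9:3:3:1 ratio has 16 parts, so with N = 1699 the expected counts are:
  colored starchy: 1699 × 9/16 = 955.6875
  colored waxy: 1699 × 3/16 = 318.5625
  colorless starchy: 1699 × 3/16 = 318.5625
  colorless waxy: 1699 × 1/16 = 106.1875
χ² = Σ (O − E)² / E
  colored starchy: (962 − 955.6875)² / 955.6875 = 0.0417
  colored waxy: (325 − 318.5625)² / 318.5625 = 0.1301
  colorless starchy: (307 − 318.5625)² / 318.5625 = 0.4197
  colorless waxy: (105 − 106.1875)² / 106.1875 = 0.0133
χ² = 0.0417 + 0.1301 + 0.4197 + 0.0133 = 0.6048 ≈ 0.605

0.605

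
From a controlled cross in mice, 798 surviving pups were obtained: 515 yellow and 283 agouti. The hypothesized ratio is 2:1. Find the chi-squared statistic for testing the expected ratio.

Total ratio parts = 3. Expected numbers out of 798:
  yellow: 798 × 2/3 = 532
  agouti: 798 × 1/3 = 266
χ² = Σ (O − E)² / E
  yellow: (515 − 532)² / 532 = 0.5432
  agouti: (283 − 266)² / 266 = 1.0865
χ² = 0.5432 + 1.0865 = 1.6297 ≈ 1.630

1.630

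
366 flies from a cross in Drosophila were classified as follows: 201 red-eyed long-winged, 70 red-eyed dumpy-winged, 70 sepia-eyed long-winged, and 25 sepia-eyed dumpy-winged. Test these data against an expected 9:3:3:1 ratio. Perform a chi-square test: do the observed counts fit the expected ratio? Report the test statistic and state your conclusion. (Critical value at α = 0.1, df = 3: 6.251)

0.368; consistent

Expected counts for N = 366 under a 9:3:3:1 ratio (total parts = 16):
  red-eyed long-winged: 366 × 9/16 = 205.875
  red-eyed dumpy-winged: 366 × 3/16 = 68.625
  sepia-eyed long-winged: 366 × 3/16 = 68.625
  sepia-eyed dumpy-winged: 366 × 1/16 = 22.875
χ² = Σ (O − E)² / E
  red-eyed long-winged: (201 − 205.875)² / 205.875 = 0.1154
  red-eyed dumpy-winged: (70 − 68.625)² / 68.625 = 0.0276
  sepia-eyed long-winged: (70 − 68.625)² / 68.625 = 0.0276
  sepia-eyed dumpy-winged: (25 − 22.875)² / 22.875 = 0.1974
χ² = 0.1154 + 0.0276 + 0.0276 + 0.1974 = 0.368
Degrees of freedom = 4 − 1 = 3; critical value at α = 0.1 is 6.251.
Since 0.368 < 6.251, we fail to reject the null hypothesis — the data are consistent with the 9:3:3:1 ratio.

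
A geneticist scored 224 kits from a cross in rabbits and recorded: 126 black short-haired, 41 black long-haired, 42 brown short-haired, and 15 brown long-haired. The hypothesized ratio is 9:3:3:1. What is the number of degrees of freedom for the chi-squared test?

A goodness-of-fit test with 4 phenotype classes has df = 4 − 1 = 3.

3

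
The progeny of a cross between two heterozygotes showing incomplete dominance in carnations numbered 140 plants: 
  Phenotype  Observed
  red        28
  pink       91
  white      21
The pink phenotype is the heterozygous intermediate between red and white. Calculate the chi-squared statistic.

13.300

With incomplete dominance, a heterozygote × heterozygote cross gives a 1:2:1 phenotypic ratio.
Expected counts for N = 140 under a 1:2:1 ratio (total parts = 4):
  red: 140 × 1/4 = 35
  pink: 140 × 2/4 = 70
  white: 140 × 1/4 = 35
χ² = Σ (O − E)² / E
  red: (28 − 35)² / 35 = 1.4000
  pink: (91 − 70)² / 70 = 6.3000
  white: (21 − 35)² / 35 = 5.6000
χ² = 1.4000 + 6.3000 + 5.6000 = 13.300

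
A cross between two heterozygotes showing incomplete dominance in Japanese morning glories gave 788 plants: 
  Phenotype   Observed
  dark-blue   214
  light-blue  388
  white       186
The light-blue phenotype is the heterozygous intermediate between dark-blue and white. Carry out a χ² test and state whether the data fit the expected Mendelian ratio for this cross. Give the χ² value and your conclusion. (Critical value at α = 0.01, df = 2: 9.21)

With incomplete dominance, a heterozygote × heterozygote cross gives a 1:2:1 phenotypic ratio.
Expected counts for N = 788 under a 1:2:1 ratio (total parts = 4):
  dark-blue: 788 × 1/4 = 197
  light-blue: 788 × 2/4 = 394
  white: 788 × 1/4 = 197
χ² = Σ (O − E)² / E
  dark-blue: (214 − 197)² / 197 = 1.4670
  light-blue: (388 − 394)² / 394 = 0.0914
  white: (186 − 197)² / 197 = 0.6142
χ² = 1.4670 + 0.0914 + 0.6142 = 2.1726 ≈ 2.173
Degrees of freedom = 3 − 1 = 2; critical value at α = 0.01 is 9.21.
Since 2.173 < 9.21, we fail to reject the null hypothesis — the data are consistent with the 1:2:1 ratio.

2.173; consistent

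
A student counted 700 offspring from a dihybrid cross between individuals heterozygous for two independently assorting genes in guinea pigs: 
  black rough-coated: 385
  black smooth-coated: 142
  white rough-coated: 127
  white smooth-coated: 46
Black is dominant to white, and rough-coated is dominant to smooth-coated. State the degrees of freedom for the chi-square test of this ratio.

3

A dihybrid F₂ with independent assortment and complete dominance at both loci gives a 9:3:3:1 phenotypic ratio.
A goodness-of-fit test with 4 phenotype classes has df = 4 − 1 = 3.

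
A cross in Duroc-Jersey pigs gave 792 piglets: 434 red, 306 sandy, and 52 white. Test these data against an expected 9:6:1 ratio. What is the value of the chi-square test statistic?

Under the 9:6:1 hypothesis (Σ ratio = 16, N = 792):
  red: 792 × 9/16 = 445.5
  sandy: 792 × 6/16 = 297
  white: 792 × 1/16 = 49.5
χ² = Σ (O − E)² / E
  red: (434 − 445.5)² / 445.5 = 0.2969
  sandy: (306 − 297)² / 297 = 0.2727
  white: (52 − 49.5)² / 49.5 = 0.1263
χ² = 0.2969 + 0.2727 + 0.1263 = 0.6959 ≈ 0.696

0.696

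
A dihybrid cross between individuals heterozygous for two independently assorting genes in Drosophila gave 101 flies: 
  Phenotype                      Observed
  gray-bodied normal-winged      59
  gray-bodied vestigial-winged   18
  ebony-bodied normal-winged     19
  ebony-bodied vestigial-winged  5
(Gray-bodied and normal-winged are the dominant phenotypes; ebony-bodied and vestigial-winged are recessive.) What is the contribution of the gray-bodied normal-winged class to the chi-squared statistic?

A dihybrid F₂ with independent assortment and complete dominance at both loci gives a 9:3:3:1 phenotypic ratio.
The 9:3:3:1 ratio has 16 parts, so with N = 101 the expected counts are:
  gray-bodied normal-winged: 101 × 9/16 = 56.8125
  gray-bodied vestigial-winged: 101 × 3/16 = 18.9375
  ebony-bodied normal-winged: 101 × 3/16 = 18.9375
  ebony-bodied vestigial-winged: 101 × 1/16 = 6.3125
Contribution of gray-bodied normal-winged: (59 − 56.8125)² / 56.8125 = 0.0842

0.084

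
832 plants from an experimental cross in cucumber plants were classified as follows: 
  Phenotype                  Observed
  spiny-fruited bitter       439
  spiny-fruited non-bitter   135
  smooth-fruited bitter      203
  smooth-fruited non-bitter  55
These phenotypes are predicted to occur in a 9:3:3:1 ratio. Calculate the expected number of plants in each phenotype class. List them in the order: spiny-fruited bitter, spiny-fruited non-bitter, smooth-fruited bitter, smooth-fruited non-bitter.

Expected counts for N = 832 under a 9:3:3:1 ratio (total parts = 16):
  spiny-fruited bitter: 832 × 9/16 = 468
  spiny-fruited non-bitter: 832 × 3/16 = 156
  smooth-fruited bitter: 832 × 3/16 = 156
  smooth-fruited non-bitter: 832 × 1/16 = 52

468, 156, 156, 52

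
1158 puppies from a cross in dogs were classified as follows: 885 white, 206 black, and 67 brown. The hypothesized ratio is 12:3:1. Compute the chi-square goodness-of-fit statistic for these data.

Expected counts for N = 1158 under a 12:3:1 ratio (total parts = 16):
  white: 1158 × 12/16 = 868.5
  black: 1158 × 3/16 = 217.125
  brown: 1158 × 1/16 = 72.375
χ² = Σ (O − E)² / E
  white: (885 − 868.5)² / 868.5 = 0.3135
  black: (206 − 217.125)² / 217.125 = 0.5700
  brown: (67 − 72.375)² / 72.375 = 0.3992
χ² = 0.3135 + 0.5700 + 0.3992 = 1.2827 ≈ 1.283

1.283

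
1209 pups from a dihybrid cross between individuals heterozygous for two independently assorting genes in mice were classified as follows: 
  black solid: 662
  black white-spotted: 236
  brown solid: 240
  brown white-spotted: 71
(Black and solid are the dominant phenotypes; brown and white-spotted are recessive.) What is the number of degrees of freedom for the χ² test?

3

A dihybrid F₂ with independent assortment and complete dominance at both loci gives a 9:3:3:1 phenotypic ratio.
A goodness-of-fit test with 4 phenotype classes has df = 4 − 1 = 3.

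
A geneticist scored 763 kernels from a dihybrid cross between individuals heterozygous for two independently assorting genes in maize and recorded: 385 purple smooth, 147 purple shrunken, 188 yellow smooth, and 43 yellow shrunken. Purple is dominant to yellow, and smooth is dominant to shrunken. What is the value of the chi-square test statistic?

19.234

A dihybrid F₂ with independent assortment and complete dominance at both loci gives a 9:3:3:1 phenotypic ratio.
Expected counts for N = 763 under a 9:3:3:1 ratio (total parts = 16):
  purple smooth: 763 × 9/16 = 429.1875
  purple shrunken: 763 × 3/16 = 143.0625
  yellow smooth: 763 × 3/16 = 143.0625
  yellow shrunken: 763 × 1/16 = 47.6875
χ² = Σ (O − E)² / E
  purple smooth: (385 − 429.1875)² / 429.1875 = 4.5494
  purple shrunken: (147 − 143.0625)² / 143.0625 = 0.1084
  yellow smooth: (188 − 143.0625)² / 143.0625 = 14.1154
  yellow shrunken: (43 − 47.6875)² / 47.6875 = 0.4608
χ² = 4.5494 + 0.1084 + 14.1154 + 0.4608 = 19.234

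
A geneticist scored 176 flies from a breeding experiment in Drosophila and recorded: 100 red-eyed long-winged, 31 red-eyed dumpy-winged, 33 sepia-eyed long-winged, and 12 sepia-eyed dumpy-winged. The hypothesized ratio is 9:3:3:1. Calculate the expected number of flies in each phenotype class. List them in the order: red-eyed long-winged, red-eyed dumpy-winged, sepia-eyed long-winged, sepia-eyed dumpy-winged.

99, 33, 33, 11

The 9:3:3:1 ratio has 16 parts, so with N = 176 the expected counts are:
  red-eyed long-winged: 176 × 9/16 = 99
  red-eyed dumpy-winged: 176 × 3/16 = 33
  sepia-eyed long-winged: 176 × 3/16 = 33
  sepia-eyed dumpy-winged: 176 × 1/16 = 11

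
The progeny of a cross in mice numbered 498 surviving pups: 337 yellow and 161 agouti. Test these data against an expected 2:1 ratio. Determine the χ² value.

0.226

The 2:1 ratio has 3 parts, so with N = 498 the expected counts are:
  yellow: 498 × 2/3 = 332
  agouti: 498 × 1/3 = 166
χ² = Σ (O − E)² / E
  yellow: (337 − 332)² / 332 = 0.0753
  agouti: (161 − 166)² / 166 = 0.1506
χ² = 0.0753 + 0.1506 = 0.2259 ≈ 0.226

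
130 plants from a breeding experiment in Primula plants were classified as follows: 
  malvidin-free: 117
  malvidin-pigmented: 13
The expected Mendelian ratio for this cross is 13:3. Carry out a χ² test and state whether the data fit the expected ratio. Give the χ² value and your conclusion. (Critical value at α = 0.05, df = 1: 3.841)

6.533; not consistent

Expected counts for N = 130 under a 13:3 ratio (total parts = 16):
  malvidin-free: 130 × 13/16 = 105.625
  malvidin-pigmented: 130 × 3/16 = 24.375
χ² = Σ (O − E)² / E
  malvidin-free: (117 − 105.625)² / 105.625 = 1.2250
  malvidin-pigmented: (13 − 24.375)² / 24.375 = 5.3083
χ² = 1.2250 + 5.3083 = 6.5333 ≈ 6.533
Degrees of freedom = 2 − 1 = 1; critical value at α = 0.05 is 3.841.
Since 6.533 > 3.841, we reject the null hypothesis — the data do not fit the 13:3 ratio.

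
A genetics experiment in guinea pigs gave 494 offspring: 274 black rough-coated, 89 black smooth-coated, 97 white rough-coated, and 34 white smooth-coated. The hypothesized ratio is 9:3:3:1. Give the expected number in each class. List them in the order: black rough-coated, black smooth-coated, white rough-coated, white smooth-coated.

277.875, 92.625, 92.625, 30.875

Total ratio parts = 16. Expected numbers out of 494:
  black rough-coated: 494 × 9/16 = 277.875
  black smooth-coated: 494 × 3/16 = 92.625
  white rough-coated: 494 × 3/16 = 92.625
  white smooth-coated: 494 × 1/16 = 30.875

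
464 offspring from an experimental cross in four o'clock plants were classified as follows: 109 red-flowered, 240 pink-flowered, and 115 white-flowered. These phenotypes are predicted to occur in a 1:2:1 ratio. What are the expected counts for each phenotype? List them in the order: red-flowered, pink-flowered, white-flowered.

116, 232, 116

Expected counts for N = 464 under a 1:2:1 ratio (total parts = 4):
  red-flowered: 464 × 1/4 = 116
  pink-flowered: 464 × 2/4 = 232
  white-flowered: 464 × 1/4 = 116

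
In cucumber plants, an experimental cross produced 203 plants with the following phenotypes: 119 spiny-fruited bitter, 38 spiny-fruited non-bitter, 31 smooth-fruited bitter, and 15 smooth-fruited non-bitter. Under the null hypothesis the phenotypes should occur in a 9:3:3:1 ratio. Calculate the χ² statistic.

Under the 9:3:3:1 hypothesis (Σ ratio = 16, N = 203):
  spiny-fruited bitter: 203 × 9/16 = 114.1875
  spiny-fruited non-bitter: 203 × 3/16 = 38.0625
  smooth-fruited bitter: 203 × 3/16 = 38.0625
  smooth-fruited non-bitter: 203 × 1/16 = 12.6875
χ² = Σ (O − E)² / E
  spiny-fruited bitter: (119 − 114.1875)² / 114.1875 = 0.2028
  spiny-fruited non-bitter: (38 − 38.0625)² / 38.0625 = 0.0001
  smooth-fruited bitter: (31 − 38.0625)² / 38.0625 = 1.3104
  smooth-fruited non-bitter: (15 − 12.6875)² / 12.6875 = 0.4215
χ² = 0.2028 + 0.0001 + 1.3104 + 0.4215 = 1.9348 ≈ 1.935

1.935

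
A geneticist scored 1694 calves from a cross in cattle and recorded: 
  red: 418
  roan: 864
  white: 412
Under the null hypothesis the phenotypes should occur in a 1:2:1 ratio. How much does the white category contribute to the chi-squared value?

0.312

The 1:2:1 ratio has 4 parts, so with N = 1694 the expected counts are:
  red: 1694 × 1/4 = 423.5
  roan: 1694 × 2/4 = 847
  white: 1694 × 1/4 = 423.5
Contribution of white: (412 − 423.5)² / 423.5 = 0.3123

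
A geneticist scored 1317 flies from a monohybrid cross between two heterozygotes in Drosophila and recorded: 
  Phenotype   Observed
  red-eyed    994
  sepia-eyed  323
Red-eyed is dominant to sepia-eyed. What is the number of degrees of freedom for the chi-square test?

1

For a monohybrid cross between heterozygotes with complete dominance, the expected phenotypic ratio is 3:1.
A goodness-of-fit test with 2 phenotype classes has df = 2 − 1 = 1.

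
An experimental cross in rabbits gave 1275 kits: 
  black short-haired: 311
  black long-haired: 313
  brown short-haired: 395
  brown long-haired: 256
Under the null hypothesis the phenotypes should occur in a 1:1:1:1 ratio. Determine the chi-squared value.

Total ratio parts = 4. Expected numbers out of 1275:
  black short-haired: 1275 × 1/4 = 318.75
  black long-haired: 1275 × 1/4 = 318.75
  brown short-haired: 1275 × 1/4 = 318.75
  brown long-haired: 1275 × 1/4 = 318.75
χ² = Σ (O − E)² / E
  black short-haired: (311 − 318.75)² / 318.75 = 0.1884
  black long-haired: (313 − 318.75)² / 318.75 = 0.1037
  brown short-haired: (395 − 318.75)² / 318.75 = 18.2402
  brown long-haired: (256 − 318.75)² / 318.75 = 12.3531
χ² = 0.1884 + 0.1037 + 18.2402 + 12.3531 = 30.8854 ≈ 30.885

30.885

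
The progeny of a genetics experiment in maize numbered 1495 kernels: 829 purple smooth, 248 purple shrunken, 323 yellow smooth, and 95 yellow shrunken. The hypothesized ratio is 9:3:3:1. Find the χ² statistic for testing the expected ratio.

10.421

Total ratio parts = 16. Expected numbers out of 1495:
  purple smooth: 1495 × 9/16 = 840.9375
  purple shrunken: 1495 × 3/16 = 280.3125
  yellow smooth: 1495 × 3/16 = 280.3125
  yellow shrunken: 1495 × 1/16 = 93.4375
χ² = Σ (O − E)² / E
  purple smooth: (829 − 840.9375)² / 840.9375 = 0.1695
  purple shrunken: (248 − 280.3125)² / 280.3125 = 3.7248
  yellow smooth: (323 − 280.3125)² / 280.3125 = 6.5007
  yellow shrunken: (95 − 93.4375)² / 93.4375 = 0.0261
χ² = 0.1695 + 3.7248 + 6.5007 + 0.0261 = 10.4211 ≈ 10.421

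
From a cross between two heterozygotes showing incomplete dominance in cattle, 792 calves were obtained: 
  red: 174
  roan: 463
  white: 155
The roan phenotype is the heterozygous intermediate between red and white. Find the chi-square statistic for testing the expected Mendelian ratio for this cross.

With incomplete dominance, a heterozygote × heterozygote cross gives a 1:2:1 phenotypic ratio.
Under the 1:2:1 hypothesis (Σ ratio = 4, N = 792):
  red: 792 × 1/4 = 198
  roan: 792 × 2/4 = 396
  white: 792 × 1/4 = 198
χ² = Σ (O − E)² / E
  red: (174 − 198)² / 198 = 2.9091
  roan: (463 − 396)² / 396 = 11.3359
  white: (155 − 198)² / 198 = 9.3384
χ² = 2.9091 + 11.3359 + 9.3384 = 23.5834 ≈ 23.583

23.583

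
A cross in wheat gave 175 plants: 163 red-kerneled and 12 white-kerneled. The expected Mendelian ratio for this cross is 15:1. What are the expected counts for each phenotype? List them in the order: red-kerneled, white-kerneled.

164.0625, 10.9375

The 15:1 ratio has 16 parts, so with N = 175 the expected counts are:
  red-kerneled: 175 × 15/16 = 164.0625
  white-kerneled: 175 × 1/16 = 10.9375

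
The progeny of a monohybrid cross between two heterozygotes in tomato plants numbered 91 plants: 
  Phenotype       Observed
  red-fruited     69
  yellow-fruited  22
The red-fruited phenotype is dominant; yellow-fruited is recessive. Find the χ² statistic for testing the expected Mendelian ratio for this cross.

For a monohybrid cross between heterozygotes with complete dominance, the expected phenotypic ratio is 3:1.
Under the 3:1 hypothesis (Σ ratio = 4, N = 91):
  red-fruited: 91 × 3/4 = 68.25
  yellow-fruited: 91 × 1/4 = 22.75
χ² = Σ (O − E)² / E
  red-fruited: (69 − 68.25)² / 68.25 = 0.0082
  yellow-fruited: (22 − 22.75)² / 22.75 = 0.0247
χ² = 0.0082 + 0.0247 = 0.0329 ≈ 0.033

0.033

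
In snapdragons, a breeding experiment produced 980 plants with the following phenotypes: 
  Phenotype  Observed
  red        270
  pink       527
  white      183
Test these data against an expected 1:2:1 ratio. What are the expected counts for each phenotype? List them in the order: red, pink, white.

245, 490, 245

Under the 1:2:1 hypothesis (Σ ratio = 4, N = 980):
  red: 980 × 1/4 = 245
  pink: 980 × 2/4 = 490
  white: 980 × 1/4 = 245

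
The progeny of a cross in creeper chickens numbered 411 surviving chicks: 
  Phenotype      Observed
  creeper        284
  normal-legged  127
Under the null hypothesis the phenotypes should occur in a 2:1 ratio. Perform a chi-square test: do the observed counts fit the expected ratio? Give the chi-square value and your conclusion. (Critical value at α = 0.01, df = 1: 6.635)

1.095; consistent

Total ratio parts = 3. Expected numbers out of 411:
  creeper: 411 × 2/3 = 274
  normal-legged: 411 × 1/3 = 137
χ² = Σ (O − E)² / E
  creeper: (284 − 274)² / 274 = 0.3650
  normal-legged: (127 − 137)² / 137 = 0.7299
χ² = 0.3650 + 0.7299 = 1.0949 ≈ 1.095
Degrees of freedom = 2 − 1 = 1; critical value at α = 0.01 is 6.635.
Since 1.095 < 6.635, we fail to reject the null hypothesis — the data are consistent with the 2:1 ratio.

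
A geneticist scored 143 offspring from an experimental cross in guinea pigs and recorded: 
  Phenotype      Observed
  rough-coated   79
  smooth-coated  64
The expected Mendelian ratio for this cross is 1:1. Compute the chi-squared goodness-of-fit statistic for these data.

Expected counts for N = 143 under a 1:1 ratio (total parts = 2):
  rough-coated: 143 × 1/2 = 71.5
  smooth-coated: 143 × 1/2 = 71.5
χ² = Σ (O − E)² / E
  rough-coated: (79 − 71.5)² / 71.5 = 0.7867
  smooth-coated: (64 − 71.5)² / 71.5 = 0.7867
χ² = 0.7867 + 0.7867 = 1.5734 ≈ 1.573

1.573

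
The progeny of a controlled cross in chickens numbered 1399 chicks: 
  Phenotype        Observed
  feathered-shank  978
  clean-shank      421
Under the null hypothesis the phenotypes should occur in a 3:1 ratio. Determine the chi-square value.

19.353

The 3:1 ratio has 4 parts, so with N = 1399 the expected counts are:
  feathered-shank: 1399 × 3/4 = 1049.25
  clean-shank: 1399 × 1/4 = 349.75
χ² = Σ (O − E)² / E
  feathered-shank: (978 − 1049.25)² / 1049.25 = 4.8383
  clean-shank: (421 − 349.75)² / 349.75 = 14.5148
χ² = 4.8383 + 14.5148 = 19.3531 ≈ 19.353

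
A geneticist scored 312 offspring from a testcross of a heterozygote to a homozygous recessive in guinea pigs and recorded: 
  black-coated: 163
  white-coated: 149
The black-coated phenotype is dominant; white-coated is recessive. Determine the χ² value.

0.628

A testcross of a heterozygote (Aa × aa) gives a 1:1 phenotypic ratio.
The 1:1 ratio has 2 parts, so with N = 312 the expected counts are:
  black-coated: 312 × 1/2 = 156
  white-coated: 312 × 1/2 = 156
χ² = Σ (O − E)² / E
  black-coated: (163 − 156)² / 156 = 0.3141
  white-coated: (149 − 156)² / 156 = 0.3141
χ² = 0.3141 + 0.3141 = 0.6282 ≈ 0.628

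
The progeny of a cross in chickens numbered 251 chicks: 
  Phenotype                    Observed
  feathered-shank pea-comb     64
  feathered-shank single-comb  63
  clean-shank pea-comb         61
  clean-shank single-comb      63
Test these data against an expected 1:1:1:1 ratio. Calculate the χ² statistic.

Under the 1:1:1:1 hypothesis (Σ ratio = 4, N = 251):
  feathered-shank pea-comb: 251 × 1/4 = 62.75
  feathered-shank single-comb: 251 × 1/4 = 62.75
  clean-shank pea-comb: 251 × 1/4 = 62.75
  clean-shank single-comb: 251 × 1/4 = 62.75
χ² = Σ (O − E)² / E
  feathered-shank pea-comb: (64 − 62.75)² / 62.75 = 0.0249
  feathered-shank single-comb: (63 − 62.75)² / 62.75 = 0.0010
  clean-shank pea-comb: (61 − 62.75)² / 62.75 = 0.0488
  clean-shank single-comb: (63 − 62.75)² / 62.75 = 0.0010
χ² = 0.0249 + 0.0010 + 0.0488 + 0.0010 = 0.0757 ≈ 0.076

0.076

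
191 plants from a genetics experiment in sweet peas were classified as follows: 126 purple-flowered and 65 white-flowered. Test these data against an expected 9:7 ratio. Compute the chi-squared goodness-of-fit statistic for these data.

Expected counts for N = 191 under a 9:7 ratio (total parts = 16):
  purple-flowered: 191 × 9/16 = 107.4375
  white-flowered: 191 × 7/16 = 83.5625
χ² = Σ (O − E)² / E
  purple-flowered: (126 − 107.4375)² / 107.4375 = 3.2071
  white-flowered: (65 − 83.5625)² / 83.5625 = 4.1235
χ² = 3.2071 + 4.1235 = 7.3306 ≈ 7.331

7.331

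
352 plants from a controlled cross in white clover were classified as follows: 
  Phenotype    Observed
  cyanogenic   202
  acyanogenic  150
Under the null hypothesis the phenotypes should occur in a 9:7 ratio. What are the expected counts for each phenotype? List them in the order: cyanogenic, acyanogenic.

198, 154

Expected counts for N = 352 under a 9:7 ratio (total parts = 16):
  cyanogenic: 352 × 9/16 = 198
  acyanogenic: 352 × 7/16 = 154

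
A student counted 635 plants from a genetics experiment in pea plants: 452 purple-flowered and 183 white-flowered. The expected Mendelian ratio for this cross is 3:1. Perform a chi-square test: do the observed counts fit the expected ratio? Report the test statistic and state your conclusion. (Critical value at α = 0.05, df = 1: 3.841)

Total ratio parts = 4. Expected numbers out of 635:
  purple-flowered: 635 × 3/4 = 476.25
  white-flowered: 635 × 1/4 = 158.75
χ² = Σ (O − E)² / E
  purple-flowered: (452 − 476.25)² / 476.25 = 1.2348
  white-flowered: (183 − 158.75)² / 158.75 = 3.7043
χ² = 1.2348 + 3.7043 = 4.9391 ≈ 4.939
Degrees of freedom = 2 − 1 = 1; critical value at α = 0.05 is 3.841.
Since 4.939 > 3.841, we reject the null hypothesis — the data do not fit the 3:1 ratio.

4.939; not consistent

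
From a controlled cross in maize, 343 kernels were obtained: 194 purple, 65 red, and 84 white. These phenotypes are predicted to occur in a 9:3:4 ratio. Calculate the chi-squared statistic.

0.049

Expected counts for N = 343 under a 9:3:4 ratio (total parts = 16):
  purple: 343 × 9/16 = 192.9375
  red: 343 × 3/16 = 64.3125
  white: 343 × 4/16 = 85.75
χ² = Σ (O − E)² / E
  purple: (194 − 192.9375)² / 192.9375 = 0.0059
  red: (65 − 64.3125)² / 64.3125 = 0.0073
  white: (84 − 85.75)² / 85.75 = 0.0357
χ² = 0.0059 + 0.0073 + 0.0357 = 0.0489 ≈ 0.049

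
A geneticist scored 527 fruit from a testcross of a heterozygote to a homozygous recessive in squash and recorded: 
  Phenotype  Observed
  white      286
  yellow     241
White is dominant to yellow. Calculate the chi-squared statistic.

A testcross of a heterozygote (Aa × aa) gives a 1:1 phenotypic ratio.
Total ratio parts = 2. Expected numbers out of 527:
  white: 527 × 1/2 = 263.5
  yellow: 527 × 1/2 = 263.5
χ² = Σ (O − E)² / E
  white: (286 − 263.5)² / 263.5 = 1.9213
  yellow: (241 − 263.5)² / 263.5 = 1.9213
χ² = 1.9213 + 1.9213 = 3.8426 ≈ 3.843

3.843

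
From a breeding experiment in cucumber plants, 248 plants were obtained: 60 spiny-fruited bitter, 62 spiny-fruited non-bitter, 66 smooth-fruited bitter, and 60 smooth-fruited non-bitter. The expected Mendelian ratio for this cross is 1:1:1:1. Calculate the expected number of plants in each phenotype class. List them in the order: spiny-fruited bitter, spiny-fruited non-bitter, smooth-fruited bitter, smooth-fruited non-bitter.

Total ratio parts = 4. Expected numbers out of 248:
  spiny-fruited bitter: 248 × 1/4 = 62
  spiny-fruited non-bitter: 248 × 1/4 = 62
  smooth-fruited bitter: 248 × 1/4 = 62
  smooth-fruited non-bitter: 248 × 1/4 = 62

62, 62, 62, 62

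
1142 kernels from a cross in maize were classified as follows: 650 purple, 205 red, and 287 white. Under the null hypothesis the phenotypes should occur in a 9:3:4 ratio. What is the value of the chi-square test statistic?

Under the 9:3:4 hypothesis (Σ ratio = 16, N = 1142):
  purple: 1142 × 9/16 = 642.375
  red: 1142 × 3/16 = 214.125
  white: 1142 × 4/16 = 285.5
χ² = Σ (O − E)² / E
  purple: (650 − 642.375)² / 642.375 = 0.0905
  red: (205 − 214.125)² / 214.125 = 0.3889
  white: (287 − 285.5)² / 285.5 = 0.0079
χ² = 0.0905 + 0.3889 + 0.0079 = 0.4873 ≈ 0.487

0.487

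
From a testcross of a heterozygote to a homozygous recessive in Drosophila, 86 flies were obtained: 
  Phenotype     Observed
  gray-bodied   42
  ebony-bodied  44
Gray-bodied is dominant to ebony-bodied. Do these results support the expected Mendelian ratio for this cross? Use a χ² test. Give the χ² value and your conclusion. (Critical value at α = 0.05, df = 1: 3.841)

0.047; consistent

A testcross of a heterozygote (Aa × aa) gives a 1:1 phenotypic ratio.
Expected counts for N = 86 under a 1:1 ratio (total parts = 2):
  gray-bodied: 86 × 1/2 = 43
  ebony-bodied: 86 × 1/2 = 43
χ² = Σ (O − E)² / E
  gray-bodied: (42 − 43)² / 43 = 0.0233
  ebony-bodied: (44 − 43)² / 43 = 0.0233
χ² = 0.0233 + 0.0233 = 0.0466 ≈ 0.047
Degrees of freedom = 2 − 1 = 1; critical value at α = 0.05 is 3.841.
Since 0.047 < 3.841, we fail to reject the null hypothesis — the data are consistent with the 1:1 ratio.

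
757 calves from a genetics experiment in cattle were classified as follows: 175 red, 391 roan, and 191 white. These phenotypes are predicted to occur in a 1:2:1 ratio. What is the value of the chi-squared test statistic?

1.502

Total ratio parts = 4. Expected numbers out of 757:
  red: 757 × 1/4 = 189.25
  roan: 757 × 2/4 = 378.5
  white: 757 × 1/4 = 189.25
χ² = Σ (O − E)² / E
  red: (175 − 189.25)² / 189.25 = 1.0730
  roan: (391 − 378.5)² / 378.5 = 0.4128
  white: (191 − 189.25)² / 189.25 = 0.0162
χ² = 1.0730 + 0.4128 + 0.0162 = 1.502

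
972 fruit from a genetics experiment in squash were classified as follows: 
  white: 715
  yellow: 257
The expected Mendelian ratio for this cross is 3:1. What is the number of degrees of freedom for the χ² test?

1

A goodness-of-fit test with 2 phenotype classes has df = 2 − 1 = 1.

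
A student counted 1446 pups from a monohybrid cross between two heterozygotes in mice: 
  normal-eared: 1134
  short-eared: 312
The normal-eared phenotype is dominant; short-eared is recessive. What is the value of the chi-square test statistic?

9.037

For a monohybrid cross between heterozygotes with complete dominance, the expected phenotypic ratio is 3:1.
Total ratio parts = 4. Expected numbers out of 1446:
  normal-eared: 1446 × 3/4 = 1084.5
  short-eared: 1446 × 1/4 = 361.5
χ² = Σ (O − E)² / E
  normal-eared: (1134 − 1084.5)² / 1084.5 = 2.2593
  short-eared: (312 − 361.5)² / 361.5 = 6.7780
χ² = 2.2593 + 6.7780 = 9.0373 ≈ 9.037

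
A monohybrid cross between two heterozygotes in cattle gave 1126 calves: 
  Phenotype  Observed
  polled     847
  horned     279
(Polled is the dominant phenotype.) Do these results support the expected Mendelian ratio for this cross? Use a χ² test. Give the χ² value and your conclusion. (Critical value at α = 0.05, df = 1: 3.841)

For a monohybrid cross between heterozygotes with complete dominance, the expected phenotypic ratio is 3:1.
Expected counts for N = 1126 under a 3:1 ratio (total parts = 4):
  polled: 1126 × 3/4 = 844.5
  horned: 1126 × 1/4 = 281.5
χ² = Σ (O − E)² / E
  polled: (847 − 844.5)² / 844.5 = 0.0074
  horned: (279 − 281.5)² / 281.5 = 0.0222
χ² = 0.0074 + 0.0222 = 0.0296 ≈ 0.030
Degrees of freedom = 2 − 1 = 1; critical value at α = 0.05 is 3.841.
Since 0.030 < 3.841, we fail to reject the null hypothesis — the data are consistent with the 3:1 ratio.

0.030; consistent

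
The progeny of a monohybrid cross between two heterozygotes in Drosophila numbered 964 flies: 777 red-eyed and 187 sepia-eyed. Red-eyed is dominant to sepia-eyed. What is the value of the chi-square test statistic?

For a monohybrid cross between heterozygotes with complete dominance, the expected phenotypic ratio is 3:1.
Under the 3:1 hypothesis (Σ ratio = 4, N = 964):
  red-eyed: 964 × 3/4 = 723
  sepia-eyed: 964 × 1/4 = 241
χ² = Σ (O − E)² / E
  red-eyed: (777 − 723)² / 723 = 4.0332
  sepia-eyed: (187 − 241)² / 241 = 12.0996
χ² = 4.0332 + 12.0996 = 16.1328 ≈ 16.133

16.133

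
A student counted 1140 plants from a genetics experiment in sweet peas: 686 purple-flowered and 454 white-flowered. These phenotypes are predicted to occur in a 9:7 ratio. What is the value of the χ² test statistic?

Expected counts for N = 1140 under a 9:7 ratio (total parts = 16):
  purple-flowered: 1140 × 9/16 = 641.25
  white-flowered: 1140 × 7/16 = 498.75
χ² = Σ (O − E)² / E
  purple-flowered: (686 − 641.25)² / 641.25 = 3.1229
  white-flowered: (454 − 498.75)² / 498.75 = 4.0152
χ² = 3.1229 + 4.0152 = 7.1381 ≈ 7.138

7.138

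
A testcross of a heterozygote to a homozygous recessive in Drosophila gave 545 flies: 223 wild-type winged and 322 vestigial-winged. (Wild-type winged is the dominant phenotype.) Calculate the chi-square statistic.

A testcross of a heterozygote (Aa × aa) gives a 1:1 phenotypic ratio.
Under the 1:1 hypothesis (Σ ratio = 2, N = 545):
  wild-type winged: 545 × 1/2 = 272.5
  vestigial-winged: 545 × 1/2 = 272.5
χ² = Σ (O − E)² / E
  wild-type winged: (223 − 272.5)² / 272.5 = 8.9917
  vestigial-winged: (322 − 272.5)² / 272.5 = 8.9917
χ² = 8.9917 + 8.9917 = 17.9834 ≈ 17.983

17.983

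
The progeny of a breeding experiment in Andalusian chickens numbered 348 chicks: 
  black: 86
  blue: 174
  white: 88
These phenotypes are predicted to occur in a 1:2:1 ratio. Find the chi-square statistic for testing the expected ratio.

0.023

Under the 1:2:1 hypothesis (Σ ratio = 4, N = 348):
  black: 348 × 1/4 = 87
  blue: 348 × 2/4 = 174
  white: 348 × 1/4 = 87
χ² = Σ (O − E)² / E
  black: (86 − 87)² / 87 = 0.0115
  blue: (174 − 174)² / 174 = 0.0000
  white: (88 − 87)² / 87 = 0.0115
χ² = 0.0115 + 0.0000 + 0.0115 = 0.023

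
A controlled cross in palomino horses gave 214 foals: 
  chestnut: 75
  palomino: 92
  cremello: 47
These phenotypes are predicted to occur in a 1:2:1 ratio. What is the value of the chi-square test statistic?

11.533

The 1:2:1 ratio has 4 parts, so with N = 214 the expected counts are:
  chestnut: 214 × 1/4 = 53.5
  palomino: 214 × 2/4 = 107
  cremello: 214 × 1/4 = 53.5
χ² = Σ (O − E)² / E
  chestnut: (75 − 53.5)² / 53.5 = 8.6402
  palomino: (92 − 107)² / 107 = 2.1028
  cremello: (47 − 53.5)² / 53.5 = 0.7897
χ² = 8.6402 + 2.1028 + 0.7897 = 11.5327 ≈ 11.533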